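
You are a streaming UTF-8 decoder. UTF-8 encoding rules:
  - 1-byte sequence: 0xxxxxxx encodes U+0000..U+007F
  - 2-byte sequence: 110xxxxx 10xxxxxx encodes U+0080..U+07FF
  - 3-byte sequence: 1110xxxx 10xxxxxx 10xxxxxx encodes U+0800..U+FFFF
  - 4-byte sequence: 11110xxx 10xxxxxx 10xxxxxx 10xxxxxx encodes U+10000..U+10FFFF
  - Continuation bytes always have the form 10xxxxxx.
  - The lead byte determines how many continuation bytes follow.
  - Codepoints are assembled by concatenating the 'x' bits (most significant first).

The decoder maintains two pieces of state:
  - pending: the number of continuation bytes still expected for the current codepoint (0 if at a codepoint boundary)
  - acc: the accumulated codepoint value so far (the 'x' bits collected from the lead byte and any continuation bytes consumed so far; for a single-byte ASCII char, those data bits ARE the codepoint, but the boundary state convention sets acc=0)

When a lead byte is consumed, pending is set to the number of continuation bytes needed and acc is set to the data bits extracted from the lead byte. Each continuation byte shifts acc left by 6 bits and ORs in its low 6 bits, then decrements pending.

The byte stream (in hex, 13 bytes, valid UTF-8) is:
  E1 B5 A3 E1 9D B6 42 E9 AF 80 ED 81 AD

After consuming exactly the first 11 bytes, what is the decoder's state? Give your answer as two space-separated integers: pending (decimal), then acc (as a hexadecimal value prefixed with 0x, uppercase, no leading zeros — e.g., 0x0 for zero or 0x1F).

Answer: 2 0xD

Derivation:
Byte[0]=E1: 3-byte lead. pending=2, acc=0x1
Byte[1]=B5: continuation. acc=(acc<<6)|0x35=0x75, pending=1
Byte[2]=A3: continuation. acc=(acc<<6)|0x23=0x1D63, pending=0
Byte[3]=E1: 3-byte lead. pending=2, acc=0x1
Byte[4]=9D: continuation. acc=(acc<<6)|0x1D=0x5D, pending=1
Byte[5]=B6: continuation. acc=(acc<<6)|0x36=0x1776, pending=0
Byte[6]=42: 1-byte. pending=0, acc=0x0
Byte[7]=E9: 3-byte lead. pending=2, acc=0x9
Byte[8]=AF: continuation. acc=(acc<<6)|0x2F=0x26F, pending=1
Byte[9]=80: continuation. acc=(acc<<6)|0x00=0x9BC0, pending=0
Byte[10]=ED: 3-byte lead. pending=2, acc=0xD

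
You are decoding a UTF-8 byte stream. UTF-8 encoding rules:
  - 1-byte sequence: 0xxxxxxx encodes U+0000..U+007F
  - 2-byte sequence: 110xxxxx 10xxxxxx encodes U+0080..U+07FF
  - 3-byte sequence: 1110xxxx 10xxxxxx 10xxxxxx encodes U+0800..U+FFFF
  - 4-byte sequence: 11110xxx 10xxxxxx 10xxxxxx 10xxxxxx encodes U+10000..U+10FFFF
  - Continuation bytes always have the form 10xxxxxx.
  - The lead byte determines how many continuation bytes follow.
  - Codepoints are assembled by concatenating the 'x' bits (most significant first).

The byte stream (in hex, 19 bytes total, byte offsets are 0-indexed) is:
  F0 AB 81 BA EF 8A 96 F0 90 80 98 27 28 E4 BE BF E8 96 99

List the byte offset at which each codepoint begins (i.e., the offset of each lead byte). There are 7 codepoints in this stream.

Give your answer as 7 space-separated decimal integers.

Answer: 0 4 7 11 12 13 16

Derivation:
Byte[0]=F0: 4-byte lead, need 3 cont bytes. acc=0x0
Byte[1]=AB: continuation. acc=(acc<<6)|0x2B=0x2B
Byte[2]=81: continuation. acc=(acc<<6)|0x01=0xAC1
Byte[3]=BA: continuation. acc=(acc<<6)|0x3A=0x2B07A
Completed: cp=U+2B07A (starts at byte 0)
Byte[4]=EF: 3-byte lead, need 2 cont bytes. acc=0xF
Byte[5]=8A: continuation. acc=(acc<<6)|0x0A=0x3CA
Byte[6]=96: continuation. acc=(acc<<6)|0x16=0xF296
Completed: cp=U+F296 (starts at byte 4)
Byte[7]=F0: 4-byte lead, need 3 cont bytes. acc=0x0
Byte[8]=90: continuation. acc=(acc<<6)|0x10=0x10
Byte[9]=80: continuation. acc=(acc<<6)|0x00=0x400
Byte[10]=98: continuation. acc=(acc<<6)|0x18=0x10018
Completed: cp=U+10018 (starts at byte 7)
Byte[11]=27: 1-byte ASCII. cp=U+0027
Byte[12]=28: 1-byte ASCII. cp=U+0028
Byte[13]=E4: 3-byte lead, need 2 cont bytes. acc=0x4
Byte[14]=BE: continuation. acc=(acc<<6)|0x3E=0x13E
Byte[15]=BF: continuation. acc=(acc<<6)|0x3F=0x4FBF
Completed: cp=U+4FBF (starts at byte 13)
Byte[16]=E8: 3-byte lead, need 2 cont bytes. acc=0x8
Byte[17]=96: continuation. acc=(acc<<6)|0x16=0x216
Byte[18]=99: continuation. acc=(acc<<6)|0x19=0x8599
Completed: cp=U+8599 (starts at byte 16)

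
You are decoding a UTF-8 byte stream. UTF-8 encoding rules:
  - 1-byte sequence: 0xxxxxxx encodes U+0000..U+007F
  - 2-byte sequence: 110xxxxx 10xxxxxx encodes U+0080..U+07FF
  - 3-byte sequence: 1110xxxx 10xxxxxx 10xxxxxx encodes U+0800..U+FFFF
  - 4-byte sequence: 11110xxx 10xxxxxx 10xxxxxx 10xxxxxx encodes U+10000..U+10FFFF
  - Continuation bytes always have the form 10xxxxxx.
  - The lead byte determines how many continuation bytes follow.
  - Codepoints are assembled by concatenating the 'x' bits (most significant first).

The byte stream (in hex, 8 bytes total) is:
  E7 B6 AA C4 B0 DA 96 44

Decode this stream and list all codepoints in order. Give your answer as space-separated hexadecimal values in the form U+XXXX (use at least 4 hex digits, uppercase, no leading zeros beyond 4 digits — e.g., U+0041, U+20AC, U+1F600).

Answer: U+7DAA U+0130 U+0696 U+0044

Derivation:
Byte[0]=E7: 3-byte lead, need 2 cont bytes. acc=0x7
Byte[1]=B6: continuation. acc=(acc<<6)|0x36=0x1F6
Byte[2]=AA: continuation. acc=(acc<<6)|0x2A=0x7DAA
Completed: cp=U+7DAA (starts at byte 0)
Byte[3]=C4: 2-byte lead, need 1 cont bytes. acc=0x4
Byte[4]=B0: continuation. acc=(acc<<6)|0x30=0x130
Completed: cp=U+0130 (starts at byte 3)
Byte[5]=DA: 2-byte lead, need 1 cont bytes. acc=0x1A
Byte[6]=96: continuation. acc=(acc<<6)|0x16=0x696
Completed: cp=U+0696 (starts at byte 5)
Byte[7]=44: 1-byte ASCII. cp=U+0044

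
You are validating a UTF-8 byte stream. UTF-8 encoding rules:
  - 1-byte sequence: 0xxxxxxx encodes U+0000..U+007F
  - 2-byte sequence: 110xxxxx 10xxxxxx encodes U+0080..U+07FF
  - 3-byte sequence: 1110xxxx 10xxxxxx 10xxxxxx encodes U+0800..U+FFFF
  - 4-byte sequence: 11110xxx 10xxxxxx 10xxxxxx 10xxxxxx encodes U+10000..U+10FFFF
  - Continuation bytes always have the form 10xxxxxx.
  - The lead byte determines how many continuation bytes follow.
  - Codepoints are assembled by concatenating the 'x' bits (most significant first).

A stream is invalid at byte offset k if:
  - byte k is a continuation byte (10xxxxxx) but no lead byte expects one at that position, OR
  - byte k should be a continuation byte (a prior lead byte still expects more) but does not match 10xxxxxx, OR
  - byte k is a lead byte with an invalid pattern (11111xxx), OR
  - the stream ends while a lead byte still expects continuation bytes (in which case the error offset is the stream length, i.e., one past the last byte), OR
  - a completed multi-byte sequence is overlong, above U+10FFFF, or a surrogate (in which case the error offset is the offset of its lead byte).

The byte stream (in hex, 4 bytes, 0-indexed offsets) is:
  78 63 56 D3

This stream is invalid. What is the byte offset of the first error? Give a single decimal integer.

Byte[0]=78: 1-byte ASCII. cp=U+0078
Byte[1]=63: 1-byte ASCII. cp=U+0063
Byte[2]=56: 1-byte ASCII. cp=U+0056
Byte[3]=D3: 2-byte lead, need 1 cont bytes. acc=0x13
Byte[4]: stream ended, expected continuation. INVALID

Answer: 4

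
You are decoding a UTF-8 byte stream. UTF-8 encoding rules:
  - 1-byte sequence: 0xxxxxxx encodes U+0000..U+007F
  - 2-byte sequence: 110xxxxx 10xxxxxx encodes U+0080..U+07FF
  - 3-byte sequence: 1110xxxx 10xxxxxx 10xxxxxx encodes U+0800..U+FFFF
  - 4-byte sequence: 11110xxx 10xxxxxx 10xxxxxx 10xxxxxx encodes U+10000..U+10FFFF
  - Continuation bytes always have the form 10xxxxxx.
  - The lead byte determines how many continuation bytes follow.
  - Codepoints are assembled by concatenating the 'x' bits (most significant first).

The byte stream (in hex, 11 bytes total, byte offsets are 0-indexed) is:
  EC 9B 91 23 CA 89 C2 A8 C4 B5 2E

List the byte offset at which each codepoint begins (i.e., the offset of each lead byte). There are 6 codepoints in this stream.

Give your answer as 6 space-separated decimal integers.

Byte[0]=EC: 3-byte lead, need 2 cont bytes. acc=0xC
Byte[1]=9B: continuation. acc=(acc<<6)|0x1B=0x31B
Byte[2]=91: continuation. acc=(acc<<6)|0x11=0xC6D1
Completed: cp=U+C6D1 (starts at byte 0)
Byte[3]=23: 1-byte ASCII. cp=U+0023
Byte[4]=CA: 2-byte lead, need 1 cont bytes. acc=0xA
Byte[5]=89: continuation. acc=(acc<<6)|0x09=0x289
Completed: cp=U+0289 (starts at byte 4)
Byte[6]=C2: 2-byte lead, need 1 cont bytes. acc=0x2
Byte[7]=A8: continuation. acc=(acc<<6)|0x28=0xA8
Completed: cp=U+00A8 (starts at byte 6)
Byte[8]=C4: 2-byte lead, need 1 cont bytes. acc=0x4
Byte[9]=B5: continuation. acc=(acc<<6)|0x35=0x135
Completed: cp=U+0135 (starts at byte 8)
Byte[10]=2E: 1-byte ASCII. cp=U+002E

Answer: 0 3 4 6 8 10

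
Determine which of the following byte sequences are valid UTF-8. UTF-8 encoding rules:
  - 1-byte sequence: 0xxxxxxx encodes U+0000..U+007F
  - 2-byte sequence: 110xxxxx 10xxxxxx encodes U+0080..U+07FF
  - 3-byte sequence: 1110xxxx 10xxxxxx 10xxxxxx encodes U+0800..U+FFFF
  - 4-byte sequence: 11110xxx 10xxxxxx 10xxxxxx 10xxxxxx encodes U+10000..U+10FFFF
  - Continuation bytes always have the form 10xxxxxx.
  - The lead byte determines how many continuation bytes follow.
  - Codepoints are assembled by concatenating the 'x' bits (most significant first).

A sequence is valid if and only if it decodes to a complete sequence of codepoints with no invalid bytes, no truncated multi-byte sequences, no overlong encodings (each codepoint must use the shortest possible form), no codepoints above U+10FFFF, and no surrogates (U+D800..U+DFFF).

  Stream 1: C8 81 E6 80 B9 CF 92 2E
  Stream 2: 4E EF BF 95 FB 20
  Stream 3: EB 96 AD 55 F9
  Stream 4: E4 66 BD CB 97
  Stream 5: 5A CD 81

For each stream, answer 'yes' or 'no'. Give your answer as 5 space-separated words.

Stream 1: decodes cleanly. VALID
Stream 2: error at byte offset 4. INVALID
Stream 3: error at byte offset 4. INVALID
Stream 4: error at byte offset 1. INVALID
Stream 5: decodes cleanly. VALID

Answer: yes no no no yes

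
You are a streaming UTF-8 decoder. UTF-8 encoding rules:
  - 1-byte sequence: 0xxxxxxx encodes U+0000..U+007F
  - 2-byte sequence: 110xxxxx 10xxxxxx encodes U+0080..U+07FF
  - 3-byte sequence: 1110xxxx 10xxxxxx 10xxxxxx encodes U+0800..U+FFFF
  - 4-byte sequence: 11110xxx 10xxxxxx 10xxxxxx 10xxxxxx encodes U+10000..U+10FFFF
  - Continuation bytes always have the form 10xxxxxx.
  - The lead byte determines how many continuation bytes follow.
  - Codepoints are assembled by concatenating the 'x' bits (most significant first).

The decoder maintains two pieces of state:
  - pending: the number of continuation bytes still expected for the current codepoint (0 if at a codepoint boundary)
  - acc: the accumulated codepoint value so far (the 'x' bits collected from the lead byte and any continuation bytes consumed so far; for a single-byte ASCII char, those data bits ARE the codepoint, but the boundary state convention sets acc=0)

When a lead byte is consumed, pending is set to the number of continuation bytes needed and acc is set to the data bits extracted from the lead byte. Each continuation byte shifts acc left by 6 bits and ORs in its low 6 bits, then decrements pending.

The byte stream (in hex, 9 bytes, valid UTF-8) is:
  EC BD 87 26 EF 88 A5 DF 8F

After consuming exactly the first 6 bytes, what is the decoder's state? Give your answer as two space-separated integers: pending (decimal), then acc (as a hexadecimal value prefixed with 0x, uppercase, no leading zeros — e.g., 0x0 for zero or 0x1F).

Answer: 1 0x3C8

Derivation:
Byte[0]=EC: 3-byte lead. pending=2, acc=0xC
Byte[1]=BD: continuation. acc=(acc<<6)|0x3D=0x33D, pending=1
Byte[2]=87: continuation. acc=(acc<<6)|0x07=0xCF47, pending=0
Byte[3]=26: 1-byte. pending=0, acc=0x0
Byte[4]=EF: 3-byte lead. pending=2, acc=0xF
Byte[5]=88: continuation. acc=(acc<<6)|0x08=0x3C8, pending=1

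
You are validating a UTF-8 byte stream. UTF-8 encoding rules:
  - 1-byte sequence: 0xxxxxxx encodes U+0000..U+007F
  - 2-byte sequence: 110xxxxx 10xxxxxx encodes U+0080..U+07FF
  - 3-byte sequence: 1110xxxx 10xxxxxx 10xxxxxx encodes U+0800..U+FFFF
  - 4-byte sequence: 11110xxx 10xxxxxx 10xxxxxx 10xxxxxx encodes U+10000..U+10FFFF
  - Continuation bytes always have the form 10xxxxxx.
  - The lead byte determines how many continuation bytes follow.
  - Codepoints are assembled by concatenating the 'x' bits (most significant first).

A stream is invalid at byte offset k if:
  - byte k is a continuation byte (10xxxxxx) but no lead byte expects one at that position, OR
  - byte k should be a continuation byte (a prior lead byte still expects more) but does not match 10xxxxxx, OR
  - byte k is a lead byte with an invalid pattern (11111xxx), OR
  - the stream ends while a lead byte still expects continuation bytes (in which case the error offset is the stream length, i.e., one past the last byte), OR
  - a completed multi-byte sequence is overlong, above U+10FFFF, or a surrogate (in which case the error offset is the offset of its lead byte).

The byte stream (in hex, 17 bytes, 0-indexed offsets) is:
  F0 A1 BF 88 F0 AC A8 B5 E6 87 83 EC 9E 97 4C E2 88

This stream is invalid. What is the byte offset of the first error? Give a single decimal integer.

Byte[0]=F0: 4-byte lead, need 3 cont bytes. acc=0x0
Byte[1]=A1: continuation. acc=(acc<<6)|0x21=0x21
Byte[2]=BF: continuation. acc=(acc<<6)|0x3F=0x87F
Byte[3]=88: continuation. acc=(acc<<6)|0x08=0x21FC8
Completed: cp=U+21FC8 (starts at byte 0)
Byte[4]=F0: 4-byte lead, need 3 cont bytes. acc=0x0
Byte[5]=AC: continuation. acc=(acc<<6)|0x2C=0x2C
Byte[6]=A8: continuation. acc=(acc<<6)|0x28=0xB28
Byte[7]=B5: continuation. acc=(acc<<6)|0x35=0x2CA35
Completed: cp=U+2CA35 (starts at byte 4)
Byte[8]=E6: 3-byte lead, need 2 cont bytes. acc=0x6
Byte[9]=87: continuation. acc=(acc<<6)|0x07=0x187
Byte[10]=83: continuation. acc=(acc<<6)|0x03=0x61C3
Completed: cp=U+61C3 (starts at byte 8)
Byte[11]=EC: 3-byte lead, need 2 cont bytes. acc=0xC
Byte[12]=9E: continuation. acc=(acc<<6)|0x1E=0x31E
Byte[13]=97: continuation. acc=(acc<<6)|0x17=0xC797
Completed: cp=U+C797 (starts at byte 11)
Byte[14]=4C: 1-byte ASCII. cp=U+004C
Byte[15]=E2: 3-byte lead, need 2 cont bytes. acc=0x2
Byte[16]=88: continuation. acc=(acc<<6)|0x08=0x88
Byte[17]: stream ended, expected continuation. INVALID

Answer: 17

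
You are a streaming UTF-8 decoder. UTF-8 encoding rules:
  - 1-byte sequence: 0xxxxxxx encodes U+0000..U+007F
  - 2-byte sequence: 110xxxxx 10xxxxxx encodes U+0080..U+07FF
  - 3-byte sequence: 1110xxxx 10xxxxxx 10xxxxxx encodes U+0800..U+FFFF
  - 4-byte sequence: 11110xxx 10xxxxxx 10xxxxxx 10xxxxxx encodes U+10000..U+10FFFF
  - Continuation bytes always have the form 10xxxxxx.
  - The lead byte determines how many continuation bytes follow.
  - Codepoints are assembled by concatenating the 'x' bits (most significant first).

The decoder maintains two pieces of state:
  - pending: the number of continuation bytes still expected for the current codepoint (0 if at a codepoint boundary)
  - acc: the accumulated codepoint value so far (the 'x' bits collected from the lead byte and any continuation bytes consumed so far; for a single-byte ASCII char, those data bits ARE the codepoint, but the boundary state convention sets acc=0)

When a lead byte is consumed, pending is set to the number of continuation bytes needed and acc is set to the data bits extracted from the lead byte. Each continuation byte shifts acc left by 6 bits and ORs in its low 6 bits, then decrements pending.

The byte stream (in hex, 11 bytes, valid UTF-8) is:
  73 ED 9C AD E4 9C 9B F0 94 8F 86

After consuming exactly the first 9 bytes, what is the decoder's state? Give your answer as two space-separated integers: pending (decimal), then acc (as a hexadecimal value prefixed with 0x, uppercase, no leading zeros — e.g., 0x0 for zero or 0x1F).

Answer: 2 0x14

Derivation:
Byte[0]=73: 1-byte. pending=0, acc=0x0
Byte[1]=ED: 3-byte lead. pending=2, acc=0xD
Byte[2]=9C: continuation. acc=(acc<<6)|0x1C=0x35C, pending=1
Byte[3]=AD: continuation. acc=(acc<<6)|0x2D=0xD72D, pending=0
Byte[4]=E4: 3-byte lead. pending=2, acc=0x4
Byte[5]=9C: continuation. acc=(acc<<6)|0x1C=0x11C, pending=1
Byte[6]=9B: continuation. acc=(acc<<6)|0x1B=0x471B, pending=0
Byte[7]=F0: 4-byte lead. pending=3, acc=0x0
Byte[8]=94: continuation. acc=(acc<<6)|0x14=0x14, pending=2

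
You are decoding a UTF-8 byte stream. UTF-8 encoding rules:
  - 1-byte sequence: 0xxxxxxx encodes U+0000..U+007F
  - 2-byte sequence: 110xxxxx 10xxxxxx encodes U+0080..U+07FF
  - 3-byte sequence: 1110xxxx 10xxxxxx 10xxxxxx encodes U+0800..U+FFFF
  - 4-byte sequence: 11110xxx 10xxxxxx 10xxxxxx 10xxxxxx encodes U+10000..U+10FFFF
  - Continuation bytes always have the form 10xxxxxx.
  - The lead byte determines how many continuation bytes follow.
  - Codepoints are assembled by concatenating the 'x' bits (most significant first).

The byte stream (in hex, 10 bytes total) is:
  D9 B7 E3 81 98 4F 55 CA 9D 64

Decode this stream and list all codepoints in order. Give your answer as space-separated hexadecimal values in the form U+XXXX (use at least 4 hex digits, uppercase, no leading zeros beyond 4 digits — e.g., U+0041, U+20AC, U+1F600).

Byte[0]=D9: 2-byte lead, need 1 cont bytes. acc=0x19
Byte[1]=B7: continuation. acc=(acc<<6)|0x37=0x677
Completed: cp=U+0677 (starts at byte 0)
Byte[2]=E3: 3-byte lead, need 2 cont bytes. acc=0x3
Byte[3]=81: continuation. acc=(acc<<6)|0x01=0xC1
Byte[4]=98: continuation. acc=(acc<<6)|0x18=0x3058
Completed: cp=U+3058 (starts at byte 2)
Byte[5]=4F: 1-byte ASCII. cp=U+004F
Byte[6]=55: 1-byte ASCII. cp=U+0055
Byte[7]=CA: 2-byte lead, need 1 cont bytes. acc=0xA
Byte[8]=9D: continuation. acc=(acc<<6)|0x1D=0x29D
Completed: cp=U+029D (starts at byte 7)
Byte[9]=64: 1-byte ASCII. cp=U+0064

Answer: U+0677 U+3058 U+004F U+0055 U+029D U+0064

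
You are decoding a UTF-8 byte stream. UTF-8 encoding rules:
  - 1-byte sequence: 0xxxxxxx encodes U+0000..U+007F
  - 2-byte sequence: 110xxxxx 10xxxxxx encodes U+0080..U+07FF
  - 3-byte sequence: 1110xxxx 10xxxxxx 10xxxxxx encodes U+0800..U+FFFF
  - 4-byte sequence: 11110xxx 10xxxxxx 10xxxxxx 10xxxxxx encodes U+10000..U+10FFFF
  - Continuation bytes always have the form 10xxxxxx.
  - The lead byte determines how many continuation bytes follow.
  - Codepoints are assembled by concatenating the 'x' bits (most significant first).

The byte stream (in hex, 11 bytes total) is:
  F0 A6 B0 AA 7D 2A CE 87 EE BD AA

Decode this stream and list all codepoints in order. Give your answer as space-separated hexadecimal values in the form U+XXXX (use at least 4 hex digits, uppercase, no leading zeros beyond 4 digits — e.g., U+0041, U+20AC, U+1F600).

Answer: U+26C2A U+007D U+002A U+0387 U+EF6A

Derivation:
Byte[0]=F0: 4-byte lead, need 3 cont bytes. acc=0x0
Byte[1]=A6: continuation. acc=(acc<<6)|0x26=0x26
Byte[2]=B0: continuation. acc=(acc<<6)|0x30=0x9B0
Byte[3]=AA: continuation. acc=(acc<<6)|0x2A=0x26C2A
Completed: cp=U+26C2A (starts at byte 0)
Byte[4]=7D: 1-byte ASCII. cp=U+007D
Byte[5]=2A: 1-byte ASCII. cp=U+002A
Byte[6]=CE: 2-byte lead, need 1 cont bytes. acc=0xE
Byte[7]=87: continuation. acc=(acc<<6)|0x07=0x387
Completed: cp=U+0387 (starts at byte 6)
Byte[8]=EE: 3-byte lead, need 2 cont bytes. acc=0xE
Byte[9]=BD: continuation. acc=(acc<<6)|0x3D=0x3BD
Byte[10]=AA: continuation. acc=(acc<<6)|0x2A=0xEF6A
Completed: cp=U+EF6A (starts at byte 8)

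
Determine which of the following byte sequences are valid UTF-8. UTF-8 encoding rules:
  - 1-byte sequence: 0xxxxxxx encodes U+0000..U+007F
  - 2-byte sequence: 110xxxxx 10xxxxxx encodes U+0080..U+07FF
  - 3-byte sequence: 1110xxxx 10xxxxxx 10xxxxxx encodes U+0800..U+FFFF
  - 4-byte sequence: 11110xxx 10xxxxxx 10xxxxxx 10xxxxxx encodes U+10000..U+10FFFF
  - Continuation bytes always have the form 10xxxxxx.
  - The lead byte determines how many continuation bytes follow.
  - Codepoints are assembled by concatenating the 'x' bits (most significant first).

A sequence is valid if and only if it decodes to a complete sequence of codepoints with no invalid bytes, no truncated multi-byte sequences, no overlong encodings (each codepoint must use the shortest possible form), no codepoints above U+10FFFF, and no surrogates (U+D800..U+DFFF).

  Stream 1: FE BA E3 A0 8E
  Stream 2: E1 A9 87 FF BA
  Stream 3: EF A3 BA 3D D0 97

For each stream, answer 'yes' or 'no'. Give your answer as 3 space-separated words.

Stream 1: error at byte offset 0. INVALID
Stream 2: error at byte offset 3. INVALID
Stream 3: decodes cleanly. VALID

Answer: no no yes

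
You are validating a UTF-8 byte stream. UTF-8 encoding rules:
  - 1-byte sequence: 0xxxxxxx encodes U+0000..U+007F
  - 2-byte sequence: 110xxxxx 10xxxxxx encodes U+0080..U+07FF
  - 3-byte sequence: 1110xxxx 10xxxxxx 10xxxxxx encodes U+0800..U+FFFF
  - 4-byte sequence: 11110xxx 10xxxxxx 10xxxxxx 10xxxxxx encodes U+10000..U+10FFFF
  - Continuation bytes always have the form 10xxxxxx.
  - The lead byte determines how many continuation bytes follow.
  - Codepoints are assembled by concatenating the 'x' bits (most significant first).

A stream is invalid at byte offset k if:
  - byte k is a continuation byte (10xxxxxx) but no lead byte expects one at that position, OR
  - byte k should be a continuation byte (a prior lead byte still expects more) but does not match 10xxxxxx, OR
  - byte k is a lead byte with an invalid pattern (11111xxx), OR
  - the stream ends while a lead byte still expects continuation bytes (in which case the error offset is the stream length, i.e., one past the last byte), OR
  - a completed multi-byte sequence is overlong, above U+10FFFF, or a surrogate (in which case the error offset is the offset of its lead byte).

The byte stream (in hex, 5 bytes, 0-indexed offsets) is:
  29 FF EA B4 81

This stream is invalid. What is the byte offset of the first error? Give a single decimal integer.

Byte[0]=29: 1-byte ASCII. cp=U+0029
Byte[1]=FF: INVALID lead byte (not 0xxx/110x/1110/11110)

Answer: 1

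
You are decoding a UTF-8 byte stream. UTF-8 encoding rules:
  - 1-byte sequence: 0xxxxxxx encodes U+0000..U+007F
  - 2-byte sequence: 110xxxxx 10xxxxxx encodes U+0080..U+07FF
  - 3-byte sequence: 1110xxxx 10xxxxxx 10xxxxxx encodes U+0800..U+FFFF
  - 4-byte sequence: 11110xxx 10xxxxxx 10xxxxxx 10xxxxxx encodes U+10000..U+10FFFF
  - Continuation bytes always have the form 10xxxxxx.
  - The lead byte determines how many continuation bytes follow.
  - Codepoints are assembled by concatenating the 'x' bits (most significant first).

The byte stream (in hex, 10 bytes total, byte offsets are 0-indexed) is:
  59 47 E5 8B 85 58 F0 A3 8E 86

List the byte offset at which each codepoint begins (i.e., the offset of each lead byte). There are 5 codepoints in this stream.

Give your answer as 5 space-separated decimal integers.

Answer: 0 1 2 5 6

Derivation:
Byte[0]=59: 1-byte ASCII. cp=U+0059
Byte[1]=47: 1-byte ASCII. cp=U+0047
Byte[2]=E5: 3-byte lead, need 2 cont bytes. acc=0x5
Byte[3]=8B: continuation. acc=(acc<<6)|0x0B=0x14B
Byte[4]=85: continuation. acc=(acc<<6)|0x05=0x52C5
Completed: cp=U+52C5 (starts at byte 2)
Byte[5]=58: 1-byte ASCII. cp=U+0058
Byte[6]=F0: 4-byte lead, need 3 cont bytes. acc=0x0
Byte[7]=A3: continuation. acc=(acc<<6)|0x23=0x23
Byte[8]=8E: continuation. acc=(acc<<6)|0x0E=0x8CE
Byte[9]=86: continuation. acc=(acc<<6)|0x06=0x23386
Completed: cp=U+23386 (starts at byte 6)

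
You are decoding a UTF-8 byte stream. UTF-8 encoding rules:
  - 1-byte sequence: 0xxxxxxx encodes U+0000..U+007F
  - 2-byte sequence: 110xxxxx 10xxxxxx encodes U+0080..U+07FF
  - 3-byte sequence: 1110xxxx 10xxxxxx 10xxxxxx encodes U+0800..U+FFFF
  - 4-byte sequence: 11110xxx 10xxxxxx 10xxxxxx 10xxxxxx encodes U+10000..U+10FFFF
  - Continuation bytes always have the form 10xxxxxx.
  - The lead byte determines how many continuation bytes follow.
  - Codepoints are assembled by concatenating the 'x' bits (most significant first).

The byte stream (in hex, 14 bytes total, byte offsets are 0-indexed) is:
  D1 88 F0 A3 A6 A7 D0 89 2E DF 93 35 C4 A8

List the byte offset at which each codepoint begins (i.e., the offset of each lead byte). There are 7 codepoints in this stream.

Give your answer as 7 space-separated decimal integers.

Byte[0]=D1: 2-byte lead, need 1 cont bytes. acc=0x11
Byte[1]=88: continuation. acc=(acc<<6)|0x08=0x448
Completed: cp=U+0448 (starts at byte 0)
Byte[2]=F0: 4-byte lead, need 3 cont bytes. acc=0x0
Byte[3]=A3: continuation. acc=(acc<<6)|0x23=0x23
Byte[4]=A6: continuation. acc=(acc<<6)|0x26=0x8E6
Byte[5]=A7: continuation. acc=(acc<<6)|0x27=0x239A7
Completed: cp=U+239A7 (starts at byte 2)
Byte[6]=D0: 2-byte lead, need 1 cont bytes. acc=0x10
Byte[7]=89: continuation. acc=(acc<<6)|0x09=0x409
Completed: cp=U+0409 (starts at byte 6)
Byte[8]=2E: 1-byte ASCII. cp=U+002E
Byte[9]=DF: 2-byte lead, need 1 cont bytes. acc=0x1F
Byte[10]=93: continuation. acc=(acc<<6)|0x13=0x7D3
Completed: cp=U+07D3 (starts at byte 9)
Byte[11]=35: 1-byte ASCII. cp=U+0035
Byte[12]=C4: 2-byte lead, need 1 cont bytes. acc=0x4
Byte[13]=A8: continuation. acc=(acc<<6)|0x28=0x128
Completed: cp=U+0128 (starts at byte 12)

Answer: 0 2 6 8 9 11 12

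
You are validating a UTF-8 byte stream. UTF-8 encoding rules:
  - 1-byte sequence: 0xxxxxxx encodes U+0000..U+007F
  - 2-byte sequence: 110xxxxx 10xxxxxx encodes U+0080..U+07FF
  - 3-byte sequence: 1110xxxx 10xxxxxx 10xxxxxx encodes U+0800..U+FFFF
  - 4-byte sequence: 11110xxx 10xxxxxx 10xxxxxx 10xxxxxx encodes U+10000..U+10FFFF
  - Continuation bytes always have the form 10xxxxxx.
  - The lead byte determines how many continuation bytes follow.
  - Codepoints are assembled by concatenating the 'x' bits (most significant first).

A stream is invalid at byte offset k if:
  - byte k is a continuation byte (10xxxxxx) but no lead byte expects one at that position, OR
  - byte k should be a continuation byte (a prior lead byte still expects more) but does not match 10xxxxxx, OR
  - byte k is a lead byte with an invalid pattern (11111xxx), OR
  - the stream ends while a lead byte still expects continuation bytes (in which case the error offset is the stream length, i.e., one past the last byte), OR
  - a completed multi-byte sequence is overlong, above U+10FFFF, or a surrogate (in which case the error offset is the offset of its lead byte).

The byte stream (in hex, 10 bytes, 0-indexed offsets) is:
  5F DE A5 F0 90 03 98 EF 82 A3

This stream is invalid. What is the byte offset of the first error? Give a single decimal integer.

Answer: 5

Derivation:
Byte[0]=5F: 1-byte ASCII. cp=U+005F
Byte[1]=DE: 2-byte lead, need 1 cont bytes. acc=0x1E
Byte[2]=A5: continuation. acc=(acc<<6)|0x25=0x7A5
Completed: cp=U+07A5 (starts at byte 1)
Byte[3]=F0: 4-byte lead, need 3 cont bytes. acc=0x0
Byte[4]=90: continuation. acc=(acc<<6)|0x10=0x10
Byte[5]=03: expected 10xxxxxx continuation. INVALID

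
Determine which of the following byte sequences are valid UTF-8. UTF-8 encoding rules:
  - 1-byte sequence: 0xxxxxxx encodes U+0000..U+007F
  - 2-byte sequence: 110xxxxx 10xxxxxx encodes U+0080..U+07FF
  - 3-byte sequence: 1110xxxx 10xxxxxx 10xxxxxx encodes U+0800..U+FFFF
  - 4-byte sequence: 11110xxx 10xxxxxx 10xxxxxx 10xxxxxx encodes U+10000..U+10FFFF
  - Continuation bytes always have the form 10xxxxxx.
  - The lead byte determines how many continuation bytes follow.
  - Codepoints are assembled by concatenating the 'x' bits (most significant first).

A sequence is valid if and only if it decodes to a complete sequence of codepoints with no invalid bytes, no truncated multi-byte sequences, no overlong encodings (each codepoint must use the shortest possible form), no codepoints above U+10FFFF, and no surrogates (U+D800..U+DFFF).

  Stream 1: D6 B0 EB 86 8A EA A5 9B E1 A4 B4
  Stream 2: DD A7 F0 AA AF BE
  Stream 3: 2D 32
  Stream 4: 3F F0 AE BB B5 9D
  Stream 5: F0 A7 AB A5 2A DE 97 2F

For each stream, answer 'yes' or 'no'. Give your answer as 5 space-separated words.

Stream 1: decodes cleanly. VALID
Stream 2: decodes cleanly. VALID
Stream 3: decodes cleanly. VALID
Stream 4: error at byte offset 5. INVALID
Stream 5: decodes cleanly. VALID

Answer: yes yes yes no yes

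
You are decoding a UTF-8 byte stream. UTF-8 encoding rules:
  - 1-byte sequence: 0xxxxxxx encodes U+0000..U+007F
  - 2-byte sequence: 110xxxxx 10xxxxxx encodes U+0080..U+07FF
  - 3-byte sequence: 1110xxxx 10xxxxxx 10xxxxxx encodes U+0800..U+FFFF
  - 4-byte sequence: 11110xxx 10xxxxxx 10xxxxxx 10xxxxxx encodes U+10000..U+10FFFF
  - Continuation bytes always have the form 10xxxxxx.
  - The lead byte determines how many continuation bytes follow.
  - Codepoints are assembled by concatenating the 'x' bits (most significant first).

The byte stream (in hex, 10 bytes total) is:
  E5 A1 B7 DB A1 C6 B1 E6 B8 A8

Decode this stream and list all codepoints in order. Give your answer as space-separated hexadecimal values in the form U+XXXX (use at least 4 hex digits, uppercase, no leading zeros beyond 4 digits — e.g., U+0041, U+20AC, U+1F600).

Answer: U+5877 U+06E1 U+01B1 U+6E28

Derivation:
Byte[0]=E5: 3-byte lead, need 2 cont bytes. acc=0x5
Byte[1]=A1: continuation. acc=(acc<<6)|0x21=0x161
Byte[2]=B7: continuation. acc=(acc<<6)|0x37=0x5877
Completed: cp=U+5877 (starts at byte 0)
Byte[3]=DB: 2-byte lead, need 1 cont bytes. acc=0x1B
Byte[4]=A1: continuation. acc=(acc<<6)|0x21=0x6E1
Completed: cp=U+06E1 (starts at byte 3)
Byte[5]=C6: 2-byte lead, need 1 cont bytes. acc=0x6
Byte[6]=B1: continuation. acc=(acc<<6)|0x31=0x1B1
Completed: cp=U+01B1 (starts at byte 5)
Byte[7]=E6: 3-byte lead, need 2 cont bytes. acc=0x6
Byte[8]=B8: continuation. acc=(acc<<6)|0x38=0x1B8
Byte[9]=A8: continuation. acc=(acc<<6)|0x28=0x6E28
Completed: cp=U+6E28 (starts at byte 7)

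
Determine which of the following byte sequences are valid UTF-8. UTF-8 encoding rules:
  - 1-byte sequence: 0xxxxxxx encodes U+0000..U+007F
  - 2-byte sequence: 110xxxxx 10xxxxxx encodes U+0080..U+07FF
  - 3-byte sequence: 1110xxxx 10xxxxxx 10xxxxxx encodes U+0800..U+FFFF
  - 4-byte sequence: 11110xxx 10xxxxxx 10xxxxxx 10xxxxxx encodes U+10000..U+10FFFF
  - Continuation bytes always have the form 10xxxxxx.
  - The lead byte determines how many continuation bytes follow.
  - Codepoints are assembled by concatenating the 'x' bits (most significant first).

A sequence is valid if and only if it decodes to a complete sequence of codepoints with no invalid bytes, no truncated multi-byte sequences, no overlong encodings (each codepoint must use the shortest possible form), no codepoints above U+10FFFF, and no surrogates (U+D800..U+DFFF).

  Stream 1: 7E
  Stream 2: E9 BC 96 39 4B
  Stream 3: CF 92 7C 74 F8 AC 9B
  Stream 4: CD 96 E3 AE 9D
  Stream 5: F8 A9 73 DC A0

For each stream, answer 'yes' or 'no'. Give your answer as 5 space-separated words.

Stream 1: decodes cleanly. VALID
Stream 2: decodes cleanly. VALID
Stream 3: error at byte offset 4. INVALID
Stream 4: decodes cleanly. VALID
Stream 5: error at byte offset 0. INVALID

Answer: yes yes no yes no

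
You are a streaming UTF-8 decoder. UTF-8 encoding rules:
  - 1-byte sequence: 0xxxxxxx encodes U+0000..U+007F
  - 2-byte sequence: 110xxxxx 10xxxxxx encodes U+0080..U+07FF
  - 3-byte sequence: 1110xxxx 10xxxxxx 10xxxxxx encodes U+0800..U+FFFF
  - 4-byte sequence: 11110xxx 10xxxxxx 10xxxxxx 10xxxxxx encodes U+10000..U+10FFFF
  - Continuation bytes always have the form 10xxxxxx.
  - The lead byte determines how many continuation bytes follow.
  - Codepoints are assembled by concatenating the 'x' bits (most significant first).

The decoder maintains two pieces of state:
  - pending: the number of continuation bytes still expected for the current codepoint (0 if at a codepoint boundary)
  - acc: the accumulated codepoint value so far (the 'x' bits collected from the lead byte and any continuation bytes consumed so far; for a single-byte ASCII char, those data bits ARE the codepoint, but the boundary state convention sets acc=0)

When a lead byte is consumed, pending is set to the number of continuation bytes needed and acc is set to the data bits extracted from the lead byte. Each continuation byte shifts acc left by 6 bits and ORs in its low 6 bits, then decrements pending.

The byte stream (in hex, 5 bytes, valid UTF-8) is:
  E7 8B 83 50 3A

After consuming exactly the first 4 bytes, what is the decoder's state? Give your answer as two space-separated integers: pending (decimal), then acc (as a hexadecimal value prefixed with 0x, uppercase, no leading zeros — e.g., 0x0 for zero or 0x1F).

Byte[0]=E7: 3-byte lead. pending=2, acc=0x7
Byte[1]=8B: continuation. acc=(acc<<6)|0x0B=0x1CB, pending=1
Byte[2]=83: continuation. acc=(acc<<6)|0x03=0x72C3, pending=0
Byte[3]=50: 1-byte. pending=0, acc=0x0

Answer: 0 0x0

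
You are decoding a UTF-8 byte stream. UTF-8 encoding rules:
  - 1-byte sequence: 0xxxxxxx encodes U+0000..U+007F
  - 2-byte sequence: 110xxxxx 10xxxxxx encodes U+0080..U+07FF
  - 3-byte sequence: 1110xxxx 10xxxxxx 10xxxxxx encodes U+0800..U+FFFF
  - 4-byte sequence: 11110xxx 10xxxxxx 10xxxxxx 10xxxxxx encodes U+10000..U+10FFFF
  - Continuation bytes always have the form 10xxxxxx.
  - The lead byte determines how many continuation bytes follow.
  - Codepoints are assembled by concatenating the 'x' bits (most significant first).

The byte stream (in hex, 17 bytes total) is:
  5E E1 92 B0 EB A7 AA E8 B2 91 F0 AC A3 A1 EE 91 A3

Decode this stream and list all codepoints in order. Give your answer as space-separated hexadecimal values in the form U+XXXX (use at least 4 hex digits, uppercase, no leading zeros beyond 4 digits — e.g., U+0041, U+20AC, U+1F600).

Answer: U+005E U+14B0 U+B9EA U+8C91 U+2C8E1 U+E463

Derivation:
Byte[0]=5E: 1-byte ASCII. cp=U+005E
Byte[1]=E1: 3-byte lead, need 2 cont bytes. acc=0x1
Byte[2]=92: continuation. acc=(acc<<6)|0x12=0x52
Byte[3]=B0: continuation. acc=(acc<<6)|0x30=0x14B0
Completed: cp=U+14B0 (starts at byte 1)
Byte[4]=EB: 3-byte lead, need 2 cont bytes. acc=0xB
Byte[5]=A7: continuation. acc=(acc<<6)|0x27=0x2E7
Byte[6]=AA: continuation. acc=(acc<<6)|0x2A=0xB9EA
Completed: cp=U+B9EA (starts at byte 4)
Byte[7]=E8: 3-byte lead, need 2 cont bytes. acc=0x8
Byte[8]=B2: continuation. acc=(acc<<6)|0x32=0x232
Byte[9]=91: continuation. acc=(acc<<6)|0x11=0x8C91
Completed: cp=U+8C91 (starts at byte 7)
Byte[10]=F0: 4-byte lead, need 3 cont bytes. acc=0x0
Byte[11]=AC: continuation. acc=(acc<<6)|0x2C=0x2C
Byte[12]=A3: continuation. acc=(acc<<6)|0x23=0xB23
Byte[13]=A1: continuation. acc=(acc<<6)|0x21=0x2C8E1
Completed: cp=U+2C8E1 (starts at byte 10)
Byte[14]=EE: 3-byte lead, need 2 cont bytes. acc=0xE
Byte[15]=91: continuation. acc=(acc<<6)|0x11=0x391
Byte[16]=A3: continuation. acc=(acc<<6)|0x23=0xE463
Completed: cp=U+E463 (starts at byte 14)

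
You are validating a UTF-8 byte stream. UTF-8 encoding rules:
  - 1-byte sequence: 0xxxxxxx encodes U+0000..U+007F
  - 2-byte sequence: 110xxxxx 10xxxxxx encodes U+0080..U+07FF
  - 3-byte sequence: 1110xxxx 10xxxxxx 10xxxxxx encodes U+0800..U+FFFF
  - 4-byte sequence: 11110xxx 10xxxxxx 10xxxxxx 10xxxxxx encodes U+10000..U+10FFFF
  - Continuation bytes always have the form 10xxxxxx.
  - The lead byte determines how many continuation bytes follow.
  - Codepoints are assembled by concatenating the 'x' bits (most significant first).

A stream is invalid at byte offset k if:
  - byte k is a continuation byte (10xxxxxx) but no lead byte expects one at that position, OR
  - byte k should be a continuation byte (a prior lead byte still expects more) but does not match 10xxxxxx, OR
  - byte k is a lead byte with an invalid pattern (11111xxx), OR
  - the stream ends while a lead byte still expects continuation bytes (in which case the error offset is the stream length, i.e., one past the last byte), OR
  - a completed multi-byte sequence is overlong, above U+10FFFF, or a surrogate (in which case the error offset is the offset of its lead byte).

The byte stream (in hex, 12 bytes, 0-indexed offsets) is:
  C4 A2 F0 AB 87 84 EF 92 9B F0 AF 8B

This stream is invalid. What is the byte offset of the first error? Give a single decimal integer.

Byte[0]=C4: 2-byte lead, need 1 cont bytes. acc=0x4
Byte[1]=A2: continuation. acc=(acc<<6)|0x22=0x122
Completed: cp=U+0122 (starts at byte 0)
Byte[2]=F0: 4-byte lead, need 3 cont bytes. acc=0x0
Byte[3]=AB: continuation. acc=(acc<<6)|0x2B=0x2B
Byte[4]=87: continuation. acc=(acc<<6)|0x07=0xAC7
Byte[5]=84: continuation. acc=(acc<<6)|0x04=0x2B1C4
Completed: cp=U+2B1C4 (starts at byte 2)
Byte[6]=EF: 3-byte lead, need 2 cont bytes. acc=0xF
Byte[7]=92: continuation. acc=(acc<<6)|0x12=0x3D2
Byte[8]=9B: continuation. acc=(acc<<6)|0x1B=0xF49B
Completed: cp=U+F49B (starts at byte 6)
Byte[9]=F0: 4-byte lead, need 3 cont bytes. acc=0x0
Byte[10]=AF: continuation. acc=(acc<<6)|0x2F=0x2F
Byte[11]=8B: continuation. acc=(acc<<6)|0x0B=0xBCB
Byte[12]: stream ended, expected continuation. INVALID

Answer: 12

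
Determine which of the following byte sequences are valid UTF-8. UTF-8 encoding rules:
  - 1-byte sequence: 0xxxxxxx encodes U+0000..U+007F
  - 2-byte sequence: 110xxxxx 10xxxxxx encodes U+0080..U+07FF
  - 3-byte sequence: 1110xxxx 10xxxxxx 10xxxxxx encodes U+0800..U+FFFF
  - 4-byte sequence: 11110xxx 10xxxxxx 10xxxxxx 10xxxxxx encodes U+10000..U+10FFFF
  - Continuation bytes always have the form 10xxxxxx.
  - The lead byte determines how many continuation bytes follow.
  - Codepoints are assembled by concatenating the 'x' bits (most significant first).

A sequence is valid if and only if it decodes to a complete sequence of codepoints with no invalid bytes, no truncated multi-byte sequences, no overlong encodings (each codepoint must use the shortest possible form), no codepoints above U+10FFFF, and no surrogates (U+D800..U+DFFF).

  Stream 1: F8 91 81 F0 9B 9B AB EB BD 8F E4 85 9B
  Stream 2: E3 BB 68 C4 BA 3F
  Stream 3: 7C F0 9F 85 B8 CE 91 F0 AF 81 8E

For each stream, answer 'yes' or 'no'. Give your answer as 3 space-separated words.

Answer: no no yes

Derivation:
Stream 1: error at byte offset 0. INVALID
Stream 2: error at byte offset 2. INVALID
Stream 3: decodes cleanly. VALID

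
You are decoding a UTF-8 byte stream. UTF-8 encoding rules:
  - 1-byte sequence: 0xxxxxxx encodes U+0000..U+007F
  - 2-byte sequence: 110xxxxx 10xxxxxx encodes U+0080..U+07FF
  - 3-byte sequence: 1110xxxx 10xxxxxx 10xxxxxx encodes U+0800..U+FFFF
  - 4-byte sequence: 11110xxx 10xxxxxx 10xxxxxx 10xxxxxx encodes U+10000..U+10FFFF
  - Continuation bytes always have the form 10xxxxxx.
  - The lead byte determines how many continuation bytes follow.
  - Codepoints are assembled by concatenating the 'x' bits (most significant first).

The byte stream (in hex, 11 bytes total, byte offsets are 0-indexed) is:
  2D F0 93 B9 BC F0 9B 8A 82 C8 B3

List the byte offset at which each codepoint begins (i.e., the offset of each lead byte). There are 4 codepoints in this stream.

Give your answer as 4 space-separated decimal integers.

Answer: 0 1 5 9

Derivation:
Byte[0]=2D: 1-byte ASCII. cp=U+002D
Byte[1]=F0: 4-byte lead, need 3 cont bytes. acc=0x0
Byte[2]=93: continuation. acc=(acc<<6)|0x13=0x13
Byte[3]=B9: continuation. acc=(acc<<6)|0x39=0x4F9
Byte[4]=BC: continuation. acc=(acc<<6)|0x3C=0x13E7C
Completed: cp=U+13E7C (starts at byte 1)
Byte[5]=F0: 4-byte lead, need 3 cont bytes. acc=0x0
Byte[6]=9B: continuation. acc=(acc<<6)|0x1B=0x1B
Byte[7]=8A: continuation. acc=(acc<<6)|0x0A=0x6CA
Byte[8]=82: continuation. acc=(acc<<6)|0x02=0x1B282
Completed: cp=U+1B282 (starts at byte 5)
Byte[9]=C8: 2-byte lead, need 1 cont bytes. acc=0x8
Byte[10]=B3: continuation. acc=(acc<<6)|0x33=0x233
Completed: cp=U+0233 (starts at byte 9)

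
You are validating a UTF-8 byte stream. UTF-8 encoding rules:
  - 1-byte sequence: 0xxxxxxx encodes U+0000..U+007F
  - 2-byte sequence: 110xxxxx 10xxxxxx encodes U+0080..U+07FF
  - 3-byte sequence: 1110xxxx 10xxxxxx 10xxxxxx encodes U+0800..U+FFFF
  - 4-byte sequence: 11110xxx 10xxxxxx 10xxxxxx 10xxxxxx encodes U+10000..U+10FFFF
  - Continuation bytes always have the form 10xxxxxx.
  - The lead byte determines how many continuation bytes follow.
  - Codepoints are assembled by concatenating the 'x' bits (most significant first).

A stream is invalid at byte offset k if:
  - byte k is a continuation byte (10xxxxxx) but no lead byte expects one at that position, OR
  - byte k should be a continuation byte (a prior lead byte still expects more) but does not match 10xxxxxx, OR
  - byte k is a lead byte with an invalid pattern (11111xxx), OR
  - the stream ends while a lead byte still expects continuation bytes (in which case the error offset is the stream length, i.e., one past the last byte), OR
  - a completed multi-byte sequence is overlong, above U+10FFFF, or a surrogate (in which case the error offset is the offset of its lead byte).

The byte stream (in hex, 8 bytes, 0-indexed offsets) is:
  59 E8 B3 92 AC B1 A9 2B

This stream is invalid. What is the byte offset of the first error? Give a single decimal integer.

Byte[0]=59: 1-byte ASCII. cp=U+0059
Byte[1]=E8: 3-byte lead, need 2 cont bytes. acc=0x8
Byte[2]=B3: continuation. acc=(acc<<6)|0x33=0x233
Byte[3]=92: continuation. acc=(acc<<6)|0x12=0x8CD2
Completed: cp=U+8CD2 (starts at byte 1)
Byte[4]=AC: INVALID lead byte (not 0xxx/110x/1110/11110)

Answer: 4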